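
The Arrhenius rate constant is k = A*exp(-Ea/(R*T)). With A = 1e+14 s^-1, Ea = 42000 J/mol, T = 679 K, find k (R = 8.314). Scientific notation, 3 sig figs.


k = A * exp(-Ea/(R*T))
k = 1e+14 * exp(-42000 / (8.314 * 679))
k = 1e+14 * exp(-7.439941)
k = 5.87e+10


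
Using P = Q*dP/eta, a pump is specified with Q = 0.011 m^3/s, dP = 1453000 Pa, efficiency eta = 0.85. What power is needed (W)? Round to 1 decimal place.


P = Q * dP / eta
P = 0.011 * 1453000 / 0.85
P = 15983.0 / 0.85
P = 18803.5 W


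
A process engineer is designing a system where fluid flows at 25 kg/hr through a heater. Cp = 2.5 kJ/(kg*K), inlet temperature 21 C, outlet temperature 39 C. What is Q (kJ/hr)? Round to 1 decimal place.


Q = m_dot * Cp * (T2 - T1)
Q = 25 * 2.5 * (39 - 21)
Q = 25 * 2.5 * 18
Q = 1125.0 kJ/hr


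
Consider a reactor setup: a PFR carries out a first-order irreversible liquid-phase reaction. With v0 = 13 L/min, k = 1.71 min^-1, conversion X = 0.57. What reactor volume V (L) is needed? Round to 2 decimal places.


V = (v0/k) * ln(1/(1-X))
V = (13/1.71) * ln(1/(1-0.57))
V = 7.602339 * ln(2.325581)
V = 7.602339 * 0.84397
V = 6.42 L


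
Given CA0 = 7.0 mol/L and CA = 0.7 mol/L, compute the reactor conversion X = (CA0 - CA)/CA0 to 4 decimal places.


X = (CA0 - CA) / CA0
X = (7.0 - 0.7) / 7.0
X = 6.3 / 7.0
X = 0.9000


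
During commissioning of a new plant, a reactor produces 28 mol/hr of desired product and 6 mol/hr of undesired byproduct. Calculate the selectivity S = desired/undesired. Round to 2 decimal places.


S = desired product rate / undesired product rate
S = 28 / 6
S = 4.67


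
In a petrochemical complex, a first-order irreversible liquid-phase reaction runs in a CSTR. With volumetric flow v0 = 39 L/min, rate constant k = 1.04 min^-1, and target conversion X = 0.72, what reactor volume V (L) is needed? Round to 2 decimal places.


V = v0 * X / (k * (1 - X))
V = 39 * 0.72 / (1.04 * (1 - 0.72))
V = 28.08 / (1.04 * 0.28)
V = 28.08 / 0.2912
V = 96.43 L


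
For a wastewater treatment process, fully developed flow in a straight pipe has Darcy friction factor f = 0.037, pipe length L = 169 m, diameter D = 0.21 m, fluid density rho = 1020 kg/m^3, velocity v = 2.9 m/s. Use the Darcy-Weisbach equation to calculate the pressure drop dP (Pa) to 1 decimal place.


dP = f * (L/D) * (rho*v^2/2)
dP = 0.037 * (169/0.21) * (1020*2.9^2/2)
L/D = 804.76190476
rho*v^2/2 = 1020*8.41/2 = 4289.1
dP = 0.037 * 804.76190476 * 4289.1
dP = 127713.1 Pa


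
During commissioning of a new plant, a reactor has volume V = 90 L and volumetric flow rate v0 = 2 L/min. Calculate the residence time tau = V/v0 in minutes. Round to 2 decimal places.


tau = V / v0
tau = 90 / 2
tau = 45.00 min


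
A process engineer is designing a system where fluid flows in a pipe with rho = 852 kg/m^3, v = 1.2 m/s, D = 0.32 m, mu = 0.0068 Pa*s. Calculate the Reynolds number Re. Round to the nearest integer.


Re = rho * v * D / mu
Re = 852 * 1.2 * 0.32 / 0.0068
Re = 327.168 / 0.0068
Re = 48113


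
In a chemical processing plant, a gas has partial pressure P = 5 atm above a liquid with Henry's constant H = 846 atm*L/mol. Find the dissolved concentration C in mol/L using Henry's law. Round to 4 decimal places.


C = P / H
C = 5 / 846
C = 0.0059 mol/L


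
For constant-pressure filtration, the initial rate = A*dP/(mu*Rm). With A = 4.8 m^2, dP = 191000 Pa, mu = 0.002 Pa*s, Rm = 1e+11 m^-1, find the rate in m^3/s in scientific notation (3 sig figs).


rate = A * dP / (mu * Rm)
rate = 4.8 * 191000 / (0.002 * 1e+11)
rate = 916800.0 / 2.000e+08
rate = 4.58e-03 m^3/s


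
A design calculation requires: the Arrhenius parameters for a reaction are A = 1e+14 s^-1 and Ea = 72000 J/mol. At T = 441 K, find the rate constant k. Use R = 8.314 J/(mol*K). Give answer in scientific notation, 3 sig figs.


k = A * exp(-Ea/(R*T))
k = 1e+14 * exp(-72000 / (8.314 * 441))
k = 1e+14 * exp(-19.637395)
k = 2.96e+05


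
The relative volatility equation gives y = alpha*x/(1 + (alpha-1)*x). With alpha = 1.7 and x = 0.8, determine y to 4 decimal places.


y = alpha*x / (1 + (alpha-1)*x)
y = 1.7*0.8 / (1 + (1.7-1)*0.8)
y = 1.36 / (1 + 0.56)
y = 1.36 / 1.56
y = 0.8718


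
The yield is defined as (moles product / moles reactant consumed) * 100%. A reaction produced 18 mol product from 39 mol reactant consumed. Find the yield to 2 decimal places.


Yield = (moles product / moles consumed) * 100%
Yield = (18 / 39) * 100
Yield = 0.4615 * 100
Yield = 46.15%


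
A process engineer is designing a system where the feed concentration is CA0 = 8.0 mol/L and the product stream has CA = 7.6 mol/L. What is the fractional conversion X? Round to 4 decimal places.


X = (CA0 - CA) / CA0
X = (8.0 - 7.6) / 8.0
X = 0.4 / 8.0
X = 0.0500


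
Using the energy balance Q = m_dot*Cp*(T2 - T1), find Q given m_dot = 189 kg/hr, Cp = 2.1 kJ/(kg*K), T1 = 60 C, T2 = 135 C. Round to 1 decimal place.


Q = m_dot * Cp * (T2 - T1)
Q = 189 * 2.1 * (135 - 60)
Q = 189 * 2.1 * 75
Q = 29767.5 kJ/hr


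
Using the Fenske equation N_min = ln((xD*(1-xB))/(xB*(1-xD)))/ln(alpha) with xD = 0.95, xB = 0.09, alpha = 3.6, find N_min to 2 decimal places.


N_min = ln((xD*(1-xB))/(xB*(1-xD))) / ln(alpha)
Numerator inside ln: 0.8645 / 0.0045 = 192.111111
ln(192.111111) = 5.258074
ln(alpha) = ln(3.6) = 1.280934
N_min = 5.258074 / 1.280934 = 4.10


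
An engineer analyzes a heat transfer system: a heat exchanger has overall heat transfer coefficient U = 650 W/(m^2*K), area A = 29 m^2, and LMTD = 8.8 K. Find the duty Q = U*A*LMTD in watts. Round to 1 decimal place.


Q = U * A * LMTD
Q = 650 * 29 * 8.8
Q = 165880.0 W


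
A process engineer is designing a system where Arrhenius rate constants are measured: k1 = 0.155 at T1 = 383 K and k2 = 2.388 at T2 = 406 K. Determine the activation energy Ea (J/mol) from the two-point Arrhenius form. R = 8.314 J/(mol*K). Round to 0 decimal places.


Ea = R * ln(k2/k1) / (1/T1 - 1/T2)
ln(k2/k1) = ln(2.388/0.155) = 2.7347864
1/T1 - 1/T2 = 1/383 - 1/406 = 0.00014791187
Ea = 8.314 * 2.7347864 / 0.00014791187
Ea = 153720 J/mol


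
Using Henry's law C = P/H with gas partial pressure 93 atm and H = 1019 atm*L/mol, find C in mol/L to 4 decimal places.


C = P / H
C = 93 / 1019
C = 0.0913 mol/L


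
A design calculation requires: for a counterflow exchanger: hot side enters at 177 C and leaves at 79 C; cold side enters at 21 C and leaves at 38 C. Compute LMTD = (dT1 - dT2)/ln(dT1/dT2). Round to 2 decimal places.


dT1 = Th_in - Tc_out = 177 - 38 = 139
dT2 = Th_out - Tc_in = 79 - 21 = 58
LMTD = (dT1 - dT2) / ln(dT1/dT2)
LMTD = (139 - 58) / ln(139/58)
LMTD = 92.67 K


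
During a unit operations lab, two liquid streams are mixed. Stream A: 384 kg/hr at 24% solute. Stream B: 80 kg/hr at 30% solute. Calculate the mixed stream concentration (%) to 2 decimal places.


Mass balance on solute: F1*x1 + F2*x2 = F3*x3
F3 = F1 + F2 = 384 + 80 = 464 kg/hr
x3 = (F1*x1 + F2*x2)/F3
x3 = (384*0.24 + 80*0.3) / 464
x3 = 25.03%


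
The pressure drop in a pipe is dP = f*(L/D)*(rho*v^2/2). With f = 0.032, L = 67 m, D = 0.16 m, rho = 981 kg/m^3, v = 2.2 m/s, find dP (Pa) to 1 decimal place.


dP = f * (L/D) * (rho*v^2/2)
dP = 0.032 * (67/0.16) * (981*2.2^2/2)
L/D = 418.75
rho*v^2/2 = 981*4.84/2 = 2374.02
dP = 0.032 * 418.75 * 2374.02
dP = 31811.9 Pa


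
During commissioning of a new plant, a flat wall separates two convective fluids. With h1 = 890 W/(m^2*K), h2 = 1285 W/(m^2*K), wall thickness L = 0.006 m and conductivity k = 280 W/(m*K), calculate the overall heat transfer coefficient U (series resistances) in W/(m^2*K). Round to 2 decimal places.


1/U = 1/h1 + L/k + 1/h2
1/U = 1/890 + 0.006/280 + 1/1285
1/U = 0.0011235955 + 2.14286e-05 + 0.0007782101
1/U = 0.0019232342
U = 519.96 W/(m^2*K)


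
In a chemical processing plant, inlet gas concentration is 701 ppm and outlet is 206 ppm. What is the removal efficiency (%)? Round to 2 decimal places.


Efficiency = (G_in - G_out) / G_in * 100%
Efficiency = (701 - 206) / 701 * 100
Efficiency = 495 / 701 * 100
Efficiency = 70.61%


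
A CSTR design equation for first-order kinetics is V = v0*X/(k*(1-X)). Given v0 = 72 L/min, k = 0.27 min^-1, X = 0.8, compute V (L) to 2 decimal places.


V = v0 * X / (k * (1 - X))
V = 72 * 0.8 / (0.27 * (1 - 0.8))
V = 57.6 / (0.27 * 0.2)
V = 57.6 / 0.054
V = 1066.67 L


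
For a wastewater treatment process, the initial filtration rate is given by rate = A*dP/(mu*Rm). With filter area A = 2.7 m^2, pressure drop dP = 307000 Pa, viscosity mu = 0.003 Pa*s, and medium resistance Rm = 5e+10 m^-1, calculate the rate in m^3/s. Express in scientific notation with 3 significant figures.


rate = A * dP / (mu * Rm)
rate = 2.7 * 307000 / (0.003 * 5e+10)
rate = 828900.0 / 1.500e+08
rate = 5.53e-03 m^3/s


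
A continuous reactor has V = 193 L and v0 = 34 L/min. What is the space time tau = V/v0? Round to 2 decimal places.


tau = V / v0
tau = 193 / 34
tau = 5.68 min


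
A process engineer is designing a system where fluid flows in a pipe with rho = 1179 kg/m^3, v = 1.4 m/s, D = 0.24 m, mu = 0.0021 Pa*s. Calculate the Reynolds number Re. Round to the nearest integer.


Re = rho * v * D / mu
Re = 1179 * 1.4 * 0.24 / 0.0021
Re = 396.144 / 0.0021
Re = 188640


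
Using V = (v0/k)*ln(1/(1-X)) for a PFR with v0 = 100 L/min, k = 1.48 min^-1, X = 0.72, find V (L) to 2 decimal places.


V = (v0/k) * ln(1/(1-X))
V = (100/1.48) * ln(1/(1-0.72))
V = 67.567568 * ln(3.571429)
V = 67.567568 * 1.272966
V = 86.01 L


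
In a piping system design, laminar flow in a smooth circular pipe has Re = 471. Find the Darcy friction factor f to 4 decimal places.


f = 64 / Re
f = 64 / 471
f = 0.1359


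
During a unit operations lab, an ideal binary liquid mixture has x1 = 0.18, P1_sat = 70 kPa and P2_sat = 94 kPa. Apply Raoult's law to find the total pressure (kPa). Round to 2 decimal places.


P = x1*P1_sat + x2*P2_sat
x2 = 1 - x1 = 1 - 0.18 = 0.82
P = 0.18*70 + 0.82*94
P = 12.6 + 77.08
P = 89.68 kPa


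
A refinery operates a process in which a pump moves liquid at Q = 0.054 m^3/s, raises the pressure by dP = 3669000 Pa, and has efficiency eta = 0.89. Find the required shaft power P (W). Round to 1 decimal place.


P = Q * dP / eta
P = 0.054 * 3669000 / 0.89
P = 198126.0 / 0.89
P = 222613.5 W


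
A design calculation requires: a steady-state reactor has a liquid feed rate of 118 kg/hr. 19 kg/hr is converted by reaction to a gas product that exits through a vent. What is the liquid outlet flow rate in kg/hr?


Steady-state mass balance on the main outlet: F_out = F_in - F_removed
F_out = 118 - 19
F_out = 99 kg/hr


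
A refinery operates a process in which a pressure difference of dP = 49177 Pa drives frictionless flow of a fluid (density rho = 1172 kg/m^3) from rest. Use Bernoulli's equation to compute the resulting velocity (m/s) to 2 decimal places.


v = sqrt(2*dP/rho)
v = sqrt(2*49177/1172)
v = sqrt(83.919795)
v = 9.16 m/s


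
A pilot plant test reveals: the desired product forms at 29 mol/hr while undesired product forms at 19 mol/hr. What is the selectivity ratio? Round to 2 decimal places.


S = desired product rate / undesired product rate
S = 29 / 19
S = 1.53


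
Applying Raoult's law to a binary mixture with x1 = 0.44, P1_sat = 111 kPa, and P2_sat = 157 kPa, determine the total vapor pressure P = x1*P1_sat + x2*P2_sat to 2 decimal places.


P = x1*P1_sat + x2*P2_sat
x2 = 1 - x1 = 1 - 0.44 = 0.56
P = 0.44*111 + 0.56*157
P = 48.84 + 87.92
P = 136.76 kPa


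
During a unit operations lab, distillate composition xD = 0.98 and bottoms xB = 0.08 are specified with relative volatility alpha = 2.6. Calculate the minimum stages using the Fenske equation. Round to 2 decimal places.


N_min = ln((xD*(1-xB))/(xB*(1-xD))) / ln(alpha)
Numerator inside ln: 0.9016 / 0.0016 = 563.5
ln(563.5) = 6.334167
ln(alpha) = ln(2.6) = 0.955511
N_min = 6.334167 / 0.955511 = 6.63


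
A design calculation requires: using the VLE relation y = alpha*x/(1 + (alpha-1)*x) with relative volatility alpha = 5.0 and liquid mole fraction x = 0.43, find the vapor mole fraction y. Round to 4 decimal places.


y = alpha*x / (1 + (alpha-1)*x)
y = 5.0*0.43 / (1 + (5.0-1)*0.43)
y = 2.15 / (1 + 1.72)
y = 2.15 / 2.72
y = 0.7904


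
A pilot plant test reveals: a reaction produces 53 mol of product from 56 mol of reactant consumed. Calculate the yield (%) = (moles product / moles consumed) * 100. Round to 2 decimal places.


Yield = (moles product / moles consumed) * 100%
Yield = (53 / 56) * 100
Yield = 0.9464 * 100
Yield = 94.64%


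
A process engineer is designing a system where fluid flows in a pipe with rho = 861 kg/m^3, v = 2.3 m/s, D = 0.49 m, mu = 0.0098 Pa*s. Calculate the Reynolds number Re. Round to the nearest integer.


Re = rho * v * D / mu
Re = 861 * 2.3 * 0.49 / 0.0098
Re = 970.347 / 0.0098
Re = 99015


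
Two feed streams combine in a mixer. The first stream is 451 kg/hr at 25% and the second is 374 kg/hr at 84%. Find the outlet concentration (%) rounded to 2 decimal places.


Mass balance on solute: F1*x1 + F2*x2 = F3*x3
F3 = F1 + F2 = 451 + 374 = 825 kg/hr
x3 = (F1*x1 + F2*x2)/F3
x3 = (451*0.25 + 374*0.84) / 825
x3 = 51.75%


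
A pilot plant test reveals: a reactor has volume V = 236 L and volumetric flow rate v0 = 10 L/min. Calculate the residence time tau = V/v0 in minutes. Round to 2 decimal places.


tau = V / v0
tau = 236 / 10
tau = 23.60 min


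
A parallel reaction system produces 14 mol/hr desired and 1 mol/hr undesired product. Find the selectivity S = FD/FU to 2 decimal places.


S = desired product rate / undesired product rate
S = 14 / 1
S = 14.00


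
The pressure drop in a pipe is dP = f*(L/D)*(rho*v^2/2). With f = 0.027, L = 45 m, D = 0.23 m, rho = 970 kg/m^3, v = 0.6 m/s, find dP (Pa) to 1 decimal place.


dP = f * (L/D) * (rho*v^2/2)
dP = 0.027 * (45/0.23) * (970*0.6^2/2)
L/D = 195.65217391
rho*v^2/2 = 970*0.36/2 = 174.6
dP = 0.027 * 195.65217391 * 174.6
dP = 922.3 Pa


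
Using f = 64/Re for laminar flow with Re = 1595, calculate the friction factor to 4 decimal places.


f = 64 / Re
f = 64 / 1595
f = 0.0401


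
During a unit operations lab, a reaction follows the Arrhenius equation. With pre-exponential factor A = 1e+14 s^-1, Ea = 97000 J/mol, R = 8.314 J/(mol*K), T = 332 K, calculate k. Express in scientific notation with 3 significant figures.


k = A * exp(-Ea/(R*T))
k = 1e+14 * exp(-97000 / (8.314 * 332))
k = 1e+14 * exp(-35.14177)
k = 5.47e-02


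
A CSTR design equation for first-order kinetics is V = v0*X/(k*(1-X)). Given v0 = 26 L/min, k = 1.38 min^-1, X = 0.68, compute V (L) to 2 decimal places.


V = v0 * X / (k * (1 - X))
V = 26 * 0.68 / (1.38 * (1 - 0.68))
V = 17.68 / (1.38 * 0.32)
V = 17.68 / 0.4416
V = 40.04 L


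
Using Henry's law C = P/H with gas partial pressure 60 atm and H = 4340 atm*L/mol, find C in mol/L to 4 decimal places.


C = P / H
C = 60 / 4340
C = 0.0138 mol/L


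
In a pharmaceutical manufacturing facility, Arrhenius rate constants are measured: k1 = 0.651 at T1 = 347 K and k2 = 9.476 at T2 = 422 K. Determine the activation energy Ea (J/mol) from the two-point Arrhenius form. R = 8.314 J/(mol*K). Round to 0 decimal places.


Ea = R * ln(k2/k1) / (1/T1 - 1/T2)
ln(k2/k1) = ln(9.476/0.651) = 2.6780079
1/T1 - 1/T2 = 1/347 - 1/422 = 0.000512176134
Ea = 8.314 * 2.6780079 / 0.000512176134
Ea = 43471 J/mol


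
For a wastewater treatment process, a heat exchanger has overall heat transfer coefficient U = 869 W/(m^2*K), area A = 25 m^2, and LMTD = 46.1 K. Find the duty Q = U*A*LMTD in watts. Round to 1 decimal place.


Q = U * A * LMTD
Q = 869 * 25 * 46.1
Q = 1001522.5 W


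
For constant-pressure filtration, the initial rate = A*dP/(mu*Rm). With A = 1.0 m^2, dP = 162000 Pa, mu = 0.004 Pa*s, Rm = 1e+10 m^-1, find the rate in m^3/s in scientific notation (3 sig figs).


rate = A * dP / (mu * Rm)
rate = 1.0 * 162000 / (0.004 * 1e+10)
rate = 162000.0 / 4.000e+07
rate = 4.05e-03 m^3/s


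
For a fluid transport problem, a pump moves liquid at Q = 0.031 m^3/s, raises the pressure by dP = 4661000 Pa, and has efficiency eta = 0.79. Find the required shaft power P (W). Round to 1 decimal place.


P = Q * dP / eta
P = 0.031 * 4661000 / 0.79
P = 144491.0 / 0.79
P = 182900.0 W


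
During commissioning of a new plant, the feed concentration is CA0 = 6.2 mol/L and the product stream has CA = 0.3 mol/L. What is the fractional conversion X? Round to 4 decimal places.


X = (CA0 - CA) / CA0
X = (6.2 - 0.3) / 6.2
X = 5.9 / 6.2
X = 0.9516


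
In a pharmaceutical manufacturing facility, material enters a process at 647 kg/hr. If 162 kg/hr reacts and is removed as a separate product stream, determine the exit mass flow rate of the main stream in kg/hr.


Steady-state mass balance on the main outlet: F_out = F_in - F_removed
F_out = 647 - 162
F_out = 485 kg/hr


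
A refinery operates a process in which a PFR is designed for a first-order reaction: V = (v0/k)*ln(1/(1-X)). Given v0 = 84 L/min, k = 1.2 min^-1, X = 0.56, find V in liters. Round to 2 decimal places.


V = (v0/k) * ln(1/(1-X))
V = (84/1.2) * ln(1/(1-0.56))
V = 70.0 * ln(2.272727)
V = 70.0 * 0.82098
V = 57.47 L


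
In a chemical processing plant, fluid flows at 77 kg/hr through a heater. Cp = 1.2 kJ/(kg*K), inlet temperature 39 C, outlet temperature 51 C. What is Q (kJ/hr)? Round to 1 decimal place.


Q = m_dot * Cp * (T2 - T1)
Q = 77 * 1.2 * (51 - 39)
Q = 77 * 1.2 * 12
Q = 1108.8 kJ/hr


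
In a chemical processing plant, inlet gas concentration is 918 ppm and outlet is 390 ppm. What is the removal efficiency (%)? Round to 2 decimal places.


Efficiency = (G_in - G_out) / G_in * 100%
Efficiency = (918 - 390) / 918 * 100
Efficiency = 528 / 918 * 100
Efficiency = 57.52%


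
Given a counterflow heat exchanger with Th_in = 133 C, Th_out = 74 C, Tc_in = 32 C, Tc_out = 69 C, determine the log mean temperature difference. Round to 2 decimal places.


dT1 = Th_in - Tc_out = 133 - 69 = 64
dT2 = Th_out - Tc_in = 74 - 32 = 42
LMTD = (dT1 - dT2) / ln(dT1/dT2)
LMTD = (64 - 42) / ln(64/42)
LMTD = 52.23 K


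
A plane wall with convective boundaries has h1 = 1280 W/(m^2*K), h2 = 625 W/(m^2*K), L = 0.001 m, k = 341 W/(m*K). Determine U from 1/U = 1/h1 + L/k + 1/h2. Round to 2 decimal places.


1/U = 1/h1 + L/k + 1/h2
1/U = 1/1280 + 0.001/341 + 1/625
1/U = 0.00078125 + 2.9326e-06 + 0.0016
1/U = 0.0023841826
U = 419.43 W/(m^2*K)


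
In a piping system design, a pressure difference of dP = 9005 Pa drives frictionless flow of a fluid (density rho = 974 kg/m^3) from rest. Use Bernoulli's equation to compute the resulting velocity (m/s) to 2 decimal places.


v = sqrt(2*dP/rho)
v = sqrt(2*9005/974)
v = sqrt(18.49076)
v = 4.30 m/s


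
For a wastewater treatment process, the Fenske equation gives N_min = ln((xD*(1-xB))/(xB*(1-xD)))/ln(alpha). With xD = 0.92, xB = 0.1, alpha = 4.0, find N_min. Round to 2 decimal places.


N_min = ln((xD*(1-xB))/(xB*(1-xD))) / ln(alpha)
Numerator inside ln: 0.828 / 0.008 = 103.5
ln(103.5) = 4.639572
ln(alpha) = ln(4.0) = 1.386294
N_min = 4.639572 / 1.386294 = 3.35


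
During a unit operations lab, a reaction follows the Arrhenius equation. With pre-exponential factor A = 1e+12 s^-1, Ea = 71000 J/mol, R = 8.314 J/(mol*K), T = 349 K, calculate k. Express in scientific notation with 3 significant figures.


k = A * exp(-Ea/(R*T))
k = 1e+12 * exp(-71000 / (8.314 * 349))
k = 1e+12 * exp(-24.469376)
k = 2.36e+01


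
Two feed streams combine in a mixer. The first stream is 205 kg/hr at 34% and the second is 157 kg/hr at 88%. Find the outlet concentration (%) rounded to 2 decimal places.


Mass balance on solute: F1*x1 + F2*x2 = F3*x3
F3 = F1 + F2 = 205 + 157 = 362 kg/hr
x3 = (F1*x1 + F2*x2)/F3
x3 = (205*0.34 + 157*0.88) / 362
x3 = 57.42%


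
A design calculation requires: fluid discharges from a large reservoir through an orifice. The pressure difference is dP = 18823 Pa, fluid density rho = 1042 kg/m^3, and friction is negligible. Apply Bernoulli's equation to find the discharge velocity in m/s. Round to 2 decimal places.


v = sqrt(2*dP/rho)
v = sqrt(2*18823/1042)
v = sqrt(36.128599)
v = 6.01 m/s


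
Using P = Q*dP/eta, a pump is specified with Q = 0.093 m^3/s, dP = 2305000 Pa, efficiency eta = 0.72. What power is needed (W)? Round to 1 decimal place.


P = Q * dP / eta
P = 0.093 * 2305000 / 0.72
P = 214365.0 / 0.72
P = 297729.2 W


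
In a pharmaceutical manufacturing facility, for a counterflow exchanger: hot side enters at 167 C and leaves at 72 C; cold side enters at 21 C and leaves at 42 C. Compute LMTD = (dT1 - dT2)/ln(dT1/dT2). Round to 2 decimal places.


dT1 = Th_in - Tc_out = 167 - 42 = 125
dT2 = Th_out - Tc_in = 72 - 21 = 51
LMTD = (dT1 - dT2) / ln(dT1/dT2)
LMTD = (125 - 51) / ln(125/51)
LMTD = 82.54 K


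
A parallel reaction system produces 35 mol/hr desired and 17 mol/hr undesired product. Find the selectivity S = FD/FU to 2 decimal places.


S = desired product rate / undesired product rate
S = 35 / 17
S = 2.06


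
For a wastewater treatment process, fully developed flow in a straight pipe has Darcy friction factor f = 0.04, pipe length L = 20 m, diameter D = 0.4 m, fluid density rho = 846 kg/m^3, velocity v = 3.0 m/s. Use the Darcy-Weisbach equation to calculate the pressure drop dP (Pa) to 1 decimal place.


dP = f * (L/D) * (rho*v^2/2)
dP = 0.04 * (20/0.4) * (846*3.0^2/2)
L/D = 50.0
rho*v^2/2 = 846*9.0/2 = 3807.0
dP = 0.04 * 50.0 * 3807.0
dP = 7614.0 Pa


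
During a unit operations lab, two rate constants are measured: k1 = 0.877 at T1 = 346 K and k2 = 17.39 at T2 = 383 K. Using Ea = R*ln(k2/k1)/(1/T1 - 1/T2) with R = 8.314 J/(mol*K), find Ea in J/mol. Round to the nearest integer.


Ea = R * ln(k2/k1) / (1/T1 - 1/T2)
ln(k2/k1) = ln(17.39/0.877) = 2.9871436
1/T1 - 1/T2 = 1/346 - 1/383 = 0.000279207353
Ea = 8.314 * 2.9871436 / 0.000279207353
Ea = 88949 J/mol


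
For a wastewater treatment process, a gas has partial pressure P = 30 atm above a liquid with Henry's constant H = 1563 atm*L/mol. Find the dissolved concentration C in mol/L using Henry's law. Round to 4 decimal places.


C = P / H
C = 30 / 1563
C = 0.0192 mol/L


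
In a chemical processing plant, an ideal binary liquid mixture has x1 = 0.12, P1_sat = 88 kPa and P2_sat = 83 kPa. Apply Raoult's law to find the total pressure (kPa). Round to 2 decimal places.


P = x1*P1_sat + x2*P2_sat
x2 = 1 - x1 = 1 - 0.12 = 0.88
P = 0.12*88 + 0.88*83
P = 10.56 + 73.04
P = 83.60 kPa


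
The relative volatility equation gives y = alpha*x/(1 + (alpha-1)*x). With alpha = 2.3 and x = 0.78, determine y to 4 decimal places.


y = alpha*x / (1 + (alpha-1)*x)
y = 2.3*0.78 / (1 + (2.3-1)*0.78)
y = 1.794 / (1 + 1.014)
y = 1.794 / 2.014
y = 0.8908


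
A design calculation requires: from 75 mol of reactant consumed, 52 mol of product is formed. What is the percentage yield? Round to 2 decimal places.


Yield = (moles product / moles consumed) * 100%
Yield = (52 / 75) * 100
Yield = 0.6933 * 100
Yield = 69.33%


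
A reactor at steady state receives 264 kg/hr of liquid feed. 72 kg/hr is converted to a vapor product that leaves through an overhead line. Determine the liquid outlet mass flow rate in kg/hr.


Steady-state mass balance on the main outlet: F_out = F_in - F_removed
F_out = 264 - 72
F_out = 192 kg/hr


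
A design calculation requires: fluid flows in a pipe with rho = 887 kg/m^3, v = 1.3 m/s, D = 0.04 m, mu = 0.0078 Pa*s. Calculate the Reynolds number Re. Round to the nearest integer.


Re = rho * v * D / mu
Re = 887 * 1.3 * 0.04 / 0.0078
Re = 46.124 / 0.0078
Re = 5913


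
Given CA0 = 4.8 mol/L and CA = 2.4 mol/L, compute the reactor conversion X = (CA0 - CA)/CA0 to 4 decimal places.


X = (CA0 - CA) / CA0
X = (4.8 - 2.4) / 4.8
X = 2.4 / 4.8
X = 0.5000


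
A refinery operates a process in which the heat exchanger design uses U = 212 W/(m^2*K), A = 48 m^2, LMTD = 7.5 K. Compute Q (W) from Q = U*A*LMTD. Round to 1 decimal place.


Q = U * A * LMTD
Q = 212 * 48 * 7.5
Q = 76320.0 W


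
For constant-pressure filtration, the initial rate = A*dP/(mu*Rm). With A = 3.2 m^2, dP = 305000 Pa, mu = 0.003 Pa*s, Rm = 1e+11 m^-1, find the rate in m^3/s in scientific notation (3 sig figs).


rate = A * dP / (mu * Rm)
rate = 3.2 * 305000 / (0.003 * 1e+11)
rate = 976000.0 / 3.000e+08
rate = 3.25e-03 m^3/s


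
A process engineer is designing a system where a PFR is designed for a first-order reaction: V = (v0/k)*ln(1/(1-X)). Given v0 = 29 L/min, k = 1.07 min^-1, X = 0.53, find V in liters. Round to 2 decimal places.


V = (v0/k) * ln(1/(1-X))
V = (29/1.07) * ln(1/(1-0.53))
V = 27.102804 * ln(2.12766)
V = 27.102804 * 0.755023
V = 20.46 L


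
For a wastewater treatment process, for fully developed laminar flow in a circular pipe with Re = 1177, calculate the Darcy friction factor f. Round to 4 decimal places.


f = 64 / Re
f = 64 / 1177
f = 0.0544


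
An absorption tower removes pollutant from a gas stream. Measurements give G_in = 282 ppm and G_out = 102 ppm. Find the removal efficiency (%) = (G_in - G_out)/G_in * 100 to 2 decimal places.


Efficiency = (G_in - G_out) / G_in * 100%
Efficiency = (282 - 102) / 282 * 100
Efficiency = 180 / 282 * 100
Efficiency = 63.83%


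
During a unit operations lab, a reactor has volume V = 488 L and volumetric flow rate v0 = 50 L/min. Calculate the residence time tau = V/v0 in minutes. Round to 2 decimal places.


tau = V / v0
tau = 488 / 50
tau = 9.76 min


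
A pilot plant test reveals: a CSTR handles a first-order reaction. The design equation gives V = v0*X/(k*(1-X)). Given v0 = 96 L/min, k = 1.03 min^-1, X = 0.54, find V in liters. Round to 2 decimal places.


V = v0 * X / (k * (1 - X))
V = 96 * 0.54 / (1.03 * (1 - 0.54))
V = 51.84 / (1.03 * 0.46)
V = 51.84 / 0.4738
V = 109.41 L


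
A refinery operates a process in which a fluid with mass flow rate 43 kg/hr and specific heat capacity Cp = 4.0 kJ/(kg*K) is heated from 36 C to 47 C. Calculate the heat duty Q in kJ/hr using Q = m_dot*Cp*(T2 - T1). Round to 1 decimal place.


Q = m_dot * Cp * (T2 - T1)
Q = 43 * 4.0 * (47 - 36)
Q = 43 * 4.0 * 11
Q = 1892.0 kJ/hr


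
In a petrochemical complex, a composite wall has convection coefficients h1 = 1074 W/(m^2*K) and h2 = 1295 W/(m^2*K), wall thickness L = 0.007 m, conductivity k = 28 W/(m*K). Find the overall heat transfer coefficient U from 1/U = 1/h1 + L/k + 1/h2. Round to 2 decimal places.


1/U = 1/h1 + L/k + 1/h2
1/U = 1/1074 + 0.007/28 + 1/1295
1/U = 0.0009310987 + 0.00025 + 0.0007722008
1/U = 0.0019532995
U = 511.95 W/(m^2*K)


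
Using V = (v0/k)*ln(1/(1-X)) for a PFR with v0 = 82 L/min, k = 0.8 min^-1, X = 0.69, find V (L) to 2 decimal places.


V = (v0/k) * ln(1/(1-X))
V = (82/0.8) * ln(1/(1-0.69))
V = 102.5 * ln(3.225806)
V = 102.5 * 1.171183
V = 120.05 L


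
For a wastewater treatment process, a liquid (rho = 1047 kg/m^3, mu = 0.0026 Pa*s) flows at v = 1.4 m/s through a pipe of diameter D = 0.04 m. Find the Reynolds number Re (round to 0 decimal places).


Re = rho * v * D / mu
Re = 1047 * 1.4 * 0.04 / 0.0026
Re = 58.632 / 0.0026
Re = 22551


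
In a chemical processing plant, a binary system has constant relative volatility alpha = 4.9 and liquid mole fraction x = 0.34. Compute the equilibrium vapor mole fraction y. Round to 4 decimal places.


y = alpha*x / (1 + (alpha-1)*x)
y = 4.9*0.34 / (1 + (4.9-1)*0.34)
y = 1.666 / (1 + 1.326)
y = 1.666 / 2.326
y = 0.7163


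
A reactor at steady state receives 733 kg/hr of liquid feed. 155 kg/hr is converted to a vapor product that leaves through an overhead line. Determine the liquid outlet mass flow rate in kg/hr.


Steady-state mass balance on the main outlet: F_out = F_in - F_removed
F_out = 733 - 155
F_out = 578 kg/hr


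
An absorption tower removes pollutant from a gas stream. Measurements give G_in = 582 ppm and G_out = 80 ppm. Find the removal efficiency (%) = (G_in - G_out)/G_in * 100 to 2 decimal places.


Efficiency = (G_in - G_out) / G_in * 100%
Efficiency = (582 - 80) / 582 * 100
Efficiency = 502 / 582 * 100
Efficiency = 86.25%


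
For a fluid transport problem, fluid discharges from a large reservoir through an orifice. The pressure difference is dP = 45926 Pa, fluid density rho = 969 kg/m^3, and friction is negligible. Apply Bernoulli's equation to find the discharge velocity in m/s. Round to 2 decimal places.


v = sqrt(2*dP/rho)
v = sqrt(2*45926/969)
v = sqrt(94.790506)
v = 9.74 m/s


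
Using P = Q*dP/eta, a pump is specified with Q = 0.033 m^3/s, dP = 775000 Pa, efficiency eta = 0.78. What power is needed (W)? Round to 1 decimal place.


P = Q * dP / eta
P = 0.033 * 775000 / 0.78
P = 25575.0 / 0.78
P = 32788.5 W


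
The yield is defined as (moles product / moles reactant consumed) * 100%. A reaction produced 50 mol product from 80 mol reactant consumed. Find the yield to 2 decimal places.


Yield = (moles product / moles consumed) * 100%
Yield = (50 / 80) * 100
Yield = 0.625 * 100
Yield = 62.50%


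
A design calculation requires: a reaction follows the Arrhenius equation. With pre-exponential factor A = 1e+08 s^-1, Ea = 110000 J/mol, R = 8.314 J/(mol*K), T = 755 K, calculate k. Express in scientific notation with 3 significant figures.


k = A * exp(-Ea/(R*T))
k = 1e+08 * exp(-110000 / (8.314 * 755))
k = 1e+08 * exp(-17.5241)
k = 2.45e+00


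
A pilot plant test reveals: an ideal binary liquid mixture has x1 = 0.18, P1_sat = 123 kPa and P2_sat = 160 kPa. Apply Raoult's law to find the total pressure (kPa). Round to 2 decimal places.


P = x1*P1_sat + x2*P2_sat
x2 = 1 - x1 = 1 - 0.18 = 0.82
P = 0.18*123 + 0.82*160
P = 22.14 + 131.2
P = 153.34 kPa


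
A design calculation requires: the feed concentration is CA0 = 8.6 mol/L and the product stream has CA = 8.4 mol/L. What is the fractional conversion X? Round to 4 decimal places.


X = (CA0 - CA) / CA0
X = (8.6 - 8.4) / 8.6
X = 0.2 / 8.6
X = 0.0233


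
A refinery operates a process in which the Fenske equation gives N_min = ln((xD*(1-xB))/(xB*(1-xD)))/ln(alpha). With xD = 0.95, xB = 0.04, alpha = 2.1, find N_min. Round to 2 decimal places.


N_min = ln((xD*(1-xB))/(xB*(1-xD))) / ln(alpha)
Numerator inside ln: 0.912 / 0.002 = 456.0
ln(456.0) = 6.122493
ln(alpha) = ln(2.1) = 0.741937
N_min = 6.122493 / 0.741937 = 8.25


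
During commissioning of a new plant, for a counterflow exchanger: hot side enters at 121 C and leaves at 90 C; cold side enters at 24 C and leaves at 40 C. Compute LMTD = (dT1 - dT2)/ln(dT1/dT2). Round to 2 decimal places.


dT1 = Th_in - Tc_out = 121 - 40 = 81
dT2 = Th_out - Tc_in = 90 - 24 = 66
LMTD = (dT1 - dT2) / ln(dT1/dT2)
LMTD = (81 - 66) / ln(81/66)
LMTD = 73.24 K


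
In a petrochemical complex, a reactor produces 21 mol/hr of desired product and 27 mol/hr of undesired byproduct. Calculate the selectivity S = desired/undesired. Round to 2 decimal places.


S = desired product rate / undesired product rate
S = 21 / 27
S = 0.78


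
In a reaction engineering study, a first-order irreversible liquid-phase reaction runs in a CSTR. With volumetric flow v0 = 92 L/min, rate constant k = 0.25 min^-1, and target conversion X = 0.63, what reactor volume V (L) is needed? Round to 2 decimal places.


V = v0 * X / (k * (1 - X))
V = 92 * 0.63 / (0.25 * (1 - 0.63))
V = 57.96 / (0.25 * 0.37)
V = 57.96 / 0.0925
V = 626.59 L


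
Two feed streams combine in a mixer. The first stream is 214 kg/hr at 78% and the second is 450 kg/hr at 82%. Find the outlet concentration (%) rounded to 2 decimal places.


Mass balance on solute: F1*x1 + F2*x2 = F3*x3
F3 = F1 + F2 = 214 + 450 = 664 kg/hr
x3 = (F1*x1 + F2*x2)/F3
x3 = (214*0.78 + 450*0.82) / 664
x3 = 80.71%


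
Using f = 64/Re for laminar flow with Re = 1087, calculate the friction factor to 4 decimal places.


f = 64 / Re
f = 64 / 1087
f = 0.0589


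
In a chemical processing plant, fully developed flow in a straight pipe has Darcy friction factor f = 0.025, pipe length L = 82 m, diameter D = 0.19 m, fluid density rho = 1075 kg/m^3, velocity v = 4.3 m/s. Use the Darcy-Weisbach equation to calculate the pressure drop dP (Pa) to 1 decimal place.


dP = f * (L/D) * (rho*v^2/2)
dP = 0.025 * (82/0.19) * (1075*4.3^2/2)
L/D = 431.57894737
rho*v^2/2 = 1075*18.49/2 = 9938.375
dP = 0.025 * 431.57894737 * 9938.375
dP = 107229.8 Pa


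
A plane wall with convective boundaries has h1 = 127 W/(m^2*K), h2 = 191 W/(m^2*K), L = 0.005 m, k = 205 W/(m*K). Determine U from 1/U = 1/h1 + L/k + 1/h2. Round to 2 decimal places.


1/U = 1/h1 + L/k + 1/h2
1/U = 1/127 + 0.005/205 + 1/191
1/U = 0.0078740157 + 2.43902e-05 + 0.0052356021
1/U = 0.013134008
U = 76.14 W/(m^2*K)


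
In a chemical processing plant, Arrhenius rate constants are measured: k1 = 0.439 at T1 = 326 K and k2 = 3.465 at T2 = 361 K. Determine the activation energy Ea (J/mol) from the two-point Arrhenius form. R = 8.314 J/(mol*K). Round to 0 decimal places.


Ea = R * ln(k2/k1) / (1/T1 - 1/T2)
ln(k2/k1) = ln(3.465/0.439) = 2.0659685
1/T1 - 1/T2 = 1/326 - 1/361 = 0.00029740156
Ea = 8.314 * 2.0659685 / 0.00029740156
Ea = 57755 J/mol


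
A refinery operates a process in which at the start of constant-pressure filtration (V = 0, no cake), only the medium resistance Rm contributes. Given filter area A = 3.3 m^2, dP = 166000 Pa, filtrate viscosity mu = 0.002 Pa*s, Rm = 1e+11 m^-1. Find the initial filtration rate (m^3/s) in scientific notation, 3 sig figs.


rate = A * dP / (mu * Rm)
rate = 3.3 * 166000 / (0.002 * 1e+11)
rate = 547800.0 / 2.000e+08
rate = 2.74e-03 m^3/s


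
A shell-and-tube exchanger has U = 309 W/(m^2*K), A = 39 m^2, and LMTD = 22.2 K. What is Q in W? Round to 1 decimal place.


Q = U * A * LMTD
Q = 309 * 39 * 22.2
Q = 267532.2 W


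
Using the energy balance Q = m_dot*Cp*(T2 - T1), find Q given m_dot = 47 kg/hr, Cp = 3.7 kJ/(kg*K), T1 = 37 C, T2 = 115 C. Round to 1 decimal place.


Q = m_dot * Cp * (T2 - T1)
Q = 47 * 3.7 * (115 - 37)
Q = 47 * 3.7 * 78
Q = 13564.2 kJ/hr


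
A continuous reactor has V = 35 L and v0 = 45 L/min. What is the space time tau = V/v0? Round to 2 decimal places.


tau = V / v0
tau = 35 / 45
tau = 0.78 min


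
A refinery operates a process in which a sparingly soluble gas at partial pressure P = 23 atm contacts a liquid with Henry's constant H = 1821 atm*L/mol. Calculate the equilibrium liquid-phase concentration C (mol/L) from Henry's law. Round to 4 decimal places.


C = P / H
C = 23 / 1821
C = 0.0126 mol/L


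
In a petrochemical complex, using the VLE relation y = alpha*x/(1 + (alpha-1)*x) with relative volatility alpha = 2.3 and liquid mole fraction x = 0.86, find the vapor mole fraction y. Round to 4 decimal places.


y = alpha*x / (1 + (alpha-1)*x)
y = 2.3*0.86 / (1 + (2.3-1)*0.86)
y = 1.978 / (1 + 1.118)
y = 1.978 / 2.118
y = 0.9339


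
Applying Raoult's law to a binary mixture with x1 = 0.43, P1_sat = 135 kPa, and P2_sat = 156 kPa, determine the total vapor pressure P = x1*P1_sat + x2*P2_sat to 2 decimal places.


P = x1*P1_sat + x2*P2_sat
x2 = 1 - x1 = 1 - 0.43 = 0.57
P = 0.43*135 + 0.57*156
P = 58.05 + 88.92
P = 146.97 kPa


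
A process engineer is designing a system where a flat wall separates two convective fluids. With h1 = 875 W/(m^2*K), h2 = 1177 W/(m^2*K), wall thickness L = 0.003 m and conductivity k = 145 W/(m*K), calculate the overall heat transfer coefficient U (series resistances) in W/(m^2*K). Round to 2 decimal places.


1/U = 1/h1 + L/k + 1/h2
1/U = 1/875 + 0.003/145 + 1/1177
1/U = 0.0011428571 + 2.06897e-05 + 0.0008496177
1/U = 0.0020131645
U = 496.73 W/(m^2*K)


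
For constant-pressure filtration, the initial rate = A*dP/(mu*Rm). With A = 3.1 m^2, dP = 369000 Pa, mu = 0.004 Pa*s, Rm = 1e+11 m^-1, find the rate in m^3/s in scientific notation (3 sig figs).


rate = A * dP / (mu * Rm)
rate = 3.1 * 369000 / (0.004 * 1e+11)
rate = 1143900.0 / 4.000e+08
rate = 2.86e-03 m^3/s


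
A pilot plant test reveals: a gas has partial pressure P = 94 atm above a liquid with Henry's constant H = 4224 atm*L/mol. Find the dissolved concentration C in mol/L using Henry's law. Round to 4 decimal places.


C = P / H
C = 94 / 4224
C = 0.0223 mol/L


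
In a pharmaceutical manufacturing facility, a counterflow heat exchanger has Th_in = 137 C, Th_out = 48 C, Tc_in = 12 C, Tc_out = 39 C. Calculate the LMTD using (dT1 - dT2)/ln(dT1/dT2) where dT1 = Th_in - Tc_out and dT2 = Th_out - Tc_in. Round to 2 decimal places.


dT1 = Th_in - Tc_out = 137 - 39 = 98
dT2 = Th_out - Tc_in = 48 - 12 = 36
LMTD = (dT1 - dT2) / ln(dT1/dT2)
LMTD = (98 - 36) / ln(98/36)
LMTD = 61.91 K


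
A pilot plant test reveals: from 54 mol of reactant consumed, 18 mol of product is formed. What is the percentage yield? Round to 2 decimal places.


Yield = (moles product / moles consumed) * 100%
Yield = (18 / 54) * 100
Yield = 0.3333 * 100
Yield = 33.33%


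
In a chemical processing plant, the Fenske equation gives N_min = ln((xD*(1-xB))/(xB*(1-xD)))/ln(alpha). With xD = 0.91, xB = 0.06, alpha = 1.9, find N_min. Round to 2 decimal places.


N_min = ln((xD*(1-xB))/(xB*(1-xD))) / ln(alpha)
Numerator inside ln: 0.8554 / 0.0054 = 158.407407
ln(158.407407) = 5.06517
ln(alpha) = ln(1.9) = 0.641854
N_min = 5.06517 / 0.641854 = 7.89


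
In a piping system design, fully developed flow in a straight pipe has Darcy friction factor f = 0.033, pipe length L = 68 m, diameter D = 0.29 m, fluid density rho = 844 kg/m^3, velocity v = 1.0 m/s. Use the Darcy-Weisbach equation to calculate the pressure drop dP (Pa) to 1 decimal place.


dP = f * (L/D) * (rho*v^2/2)
dP = 0.033 * (68/0.29) * (844*1.0^2/2)
L/D = 234.48275862
rho*v^2/2 = 844*1.0/2 = 422.0
dP = 0.033 * 234.48275862 * 422.0
dP = 3265.4 Pa


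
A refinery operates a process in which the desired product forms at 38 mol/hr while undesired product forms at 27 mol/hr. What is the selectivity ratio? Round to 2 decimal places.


S = desired product rate / undesired product rate
S = 38 / 27
S = 1.41


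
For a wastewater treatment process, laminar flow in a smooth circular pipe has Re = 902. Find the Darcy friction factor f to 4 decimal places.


f = 64 / Re
f = 64 / 902
f = 0.0710


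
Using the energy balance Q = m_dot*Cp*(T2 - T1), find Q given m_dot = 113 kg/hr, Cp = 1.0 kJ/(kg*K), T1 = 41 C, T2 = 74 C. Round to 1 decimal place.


Q = m_dot * Cp * (T2 - T1)
Q = 113 * 1.0 * (74 - 41)
Q = 113 * 1.0 * 33
Q = 3729.0 kJ/hr


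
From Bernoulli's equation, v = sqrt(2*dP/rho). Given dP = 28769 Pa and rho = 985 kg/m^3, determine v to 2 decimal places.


v = sqrt(2*dP/rho)
v = sqrt(2*28769/985)
v = sqrt(58.414213)
v = 7.64 m/s


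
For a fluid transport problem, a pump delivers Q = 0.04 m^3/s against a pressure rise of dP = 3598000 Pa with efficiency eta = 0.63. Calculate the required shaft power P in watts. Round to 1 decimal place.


P = Q * dP / eta
P = 0.04 * 3598000 / 0.63
P = 143920.0 / 0.63
P = 228444.4 W


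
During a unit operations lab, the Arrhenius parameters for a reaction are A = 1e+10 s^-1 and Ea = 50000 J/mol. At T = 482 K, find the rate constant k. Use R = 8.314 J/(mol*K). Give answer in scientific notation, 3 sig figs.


k = A * exp(-Ea/(R*T))
k = 1e+10 * exp(-50000 / (8.314 * 482))
k = 1e+10 * exp(-12.47708)
k = 3.81e+04


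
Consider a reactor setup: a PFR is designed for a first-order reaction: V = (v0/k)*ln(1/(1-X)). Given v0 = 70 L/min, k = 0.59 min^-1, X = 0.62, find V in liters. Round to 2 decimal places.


V = (v0/k) * ln(1/(1-X))
V = (70/0.59) * ln(1/(1-0.62))
V = 118.644068 * ln(2.631579)
V = 118.644068 * 0.967584
V = 114.80 L


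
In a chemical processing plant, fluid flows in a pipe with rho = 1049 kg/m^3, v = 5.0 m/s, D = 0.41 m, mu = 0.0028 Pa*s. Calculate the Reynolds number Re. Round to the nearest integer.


Re = rho * v * D / mu
Re = 1049 * 5.0 * 0.41 / 0.0028
Re = 2150.45 / 0.0028
Re = 768018
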